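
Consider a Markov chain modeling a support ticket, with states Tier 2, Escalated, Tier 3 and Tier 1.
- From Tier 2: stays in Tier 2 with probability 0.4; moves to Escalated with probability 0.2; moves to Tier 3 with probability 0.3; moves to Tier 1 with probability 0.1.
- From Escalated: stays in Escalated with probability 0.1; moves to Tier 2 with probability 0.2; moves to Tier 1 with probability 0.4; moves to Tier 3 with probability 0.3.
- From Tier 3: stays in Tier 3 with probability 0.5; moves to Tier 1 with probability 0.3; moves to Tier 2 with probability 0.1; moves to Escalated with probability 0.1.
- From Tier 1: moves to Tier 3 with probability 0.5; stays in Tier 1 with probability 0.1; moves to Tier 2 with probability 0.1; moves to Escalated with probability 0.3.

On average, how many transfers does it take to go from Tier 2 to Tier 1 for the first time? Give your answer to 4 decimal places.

4.5596

Let t(s) be the expected number of transfers to first reach Tier 1 from state s, with t(Tier 1) = 0. Conditioning on the first transfer:
t(Tier 2) = 1 + 0.4·t(Tier 2) + 0.2·t(Escalated) + 0.3·t(Tier 3)
t(Escalated) = 1 + 0.2·t(Tier 2) + 0.1·t(Escalated) + 0.3·t(Tier 3)
t(Tier 3) = 1 + 0.1·t(Tier 2) + 0.1·t(Escalated) + 0.5·t(Tier 3)
Solving: t(Tier 2) = 4.5596, t(Escalated) = 3.3161, t(Tier 3) = 3.5751.
Expected transfers from Tier 2 to Tier 1: 4.5596.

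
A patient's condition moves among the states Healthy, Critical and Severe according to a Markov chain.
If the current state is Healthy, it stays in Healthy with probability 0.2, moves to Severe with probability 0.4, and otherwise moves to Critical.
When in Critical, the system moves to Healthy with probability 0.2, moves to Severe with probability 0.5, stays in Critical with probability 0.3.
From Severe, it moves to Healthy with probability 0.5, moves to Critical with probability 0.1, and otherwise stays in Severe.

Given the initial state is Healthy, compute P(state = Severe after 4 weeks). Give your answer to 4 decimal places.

0.4244

Propagate the distribution vector 4 weeks from Healthy.
After 0 weeks: (1.0000, 0.0000, 0.0000)
After 1 week: (0.2000, 0.4000, 0.4000)
After 2 weeks: (0.3200, 0.2400, 0.4400)
After 3 weeks: (0.3320, 0.2440, 0.4240)
After 4 weeks: (0.3272, 0.2484, 0.4244)
P(in Severe after 4 weeks) = 0.4244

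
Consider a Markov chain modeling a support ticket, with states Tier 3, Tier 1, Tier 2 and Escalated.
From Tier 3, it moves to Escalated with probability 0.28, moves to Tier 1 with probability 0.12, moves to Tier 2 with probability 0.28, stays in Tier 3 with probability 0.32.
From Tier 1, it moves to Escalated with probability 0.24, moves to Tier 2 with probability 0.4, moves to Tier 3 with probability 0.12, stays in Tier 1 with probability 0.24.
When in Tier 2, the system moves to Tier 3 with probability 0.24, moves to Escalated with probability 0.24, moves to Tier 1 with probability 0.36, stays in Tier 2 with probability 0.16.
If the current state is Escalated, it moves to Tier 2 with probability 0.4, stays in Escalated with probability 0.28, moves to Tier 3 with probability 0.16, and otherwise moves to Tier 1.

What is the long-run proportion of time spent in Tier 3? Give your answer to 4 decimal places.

Let the stationary distribution be π with π = πP and π_1 + π_2 + π_3 + π_4 = 1.
π_1 = 0.32·π_1 + 0.12·π_2 + 0.24·π_3 + 0.16·π_4
π_2 = 0.12·π_1 + 0.24·π_2 + 0.36·π_3 + 0.16·π_4
π_3 = 0.28·π_1 + 0.4·π_2 + 0.16·π_3 + 0.4·π_4
Solving with the normalization constraint gives π = (0.2083, 0.2306, 0.3024, 0.2587).
So the stationary probability of Tier 3 is 0.2083.

0.2083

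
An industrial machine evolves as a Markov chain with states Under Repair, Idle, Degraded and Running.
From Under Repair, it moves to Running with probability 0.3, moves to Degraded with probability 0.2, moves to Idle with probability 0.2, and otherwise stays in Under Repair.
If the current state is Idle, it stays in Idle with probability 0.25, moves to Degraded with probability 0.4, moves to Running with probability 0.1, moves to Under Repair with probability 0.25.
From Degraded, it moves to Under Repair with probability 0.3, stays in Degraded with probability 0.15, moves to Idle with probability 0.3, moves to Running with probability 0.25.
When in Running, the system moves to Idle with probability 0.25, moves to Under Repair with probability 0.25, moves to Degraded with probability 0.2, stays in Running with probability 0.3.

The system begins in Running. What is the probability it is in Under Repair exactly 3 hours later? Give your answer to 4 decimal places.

0.2756

Propagate the distribution vector 3 hours from Running.
After 0 hours: (0.0000, 0.0000, 0.0000, 1.0000)
After 1 hour: (0.2500, 0.2500, 0.2000, 0.3000)
After 2 hours: (0.2725, 0.2475, 0.2400, 0.2400)
After 3 hours: (0.2756, 0.2484, 0.2375, 0.2385)
P(in Under Repair after 3 hours) = 0.2756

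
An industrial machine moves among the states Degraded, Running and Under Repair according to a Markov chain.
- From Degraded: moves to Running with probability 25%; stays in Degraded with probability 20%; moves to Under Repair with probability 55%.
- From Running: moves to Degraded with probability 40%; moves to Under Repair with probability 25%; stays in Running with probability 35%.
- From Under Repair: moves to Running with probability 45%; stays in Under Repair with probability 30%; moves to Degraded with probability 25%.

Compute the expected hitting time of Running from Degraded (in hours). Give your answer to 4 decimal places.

2.9586

Let t(s) be the expected number of hours to first reach Running from state s, with t(Running) = 0. Conditioning on the first hour:
t(Degraded) = 1 + 0.2·t(Degraded) + 0.55·t(Under Repair)
t(Under Repair) = 1 + 0.25·t(Degraded) + 0.3·t(Under Repair)
Solving: t(Degraded) = 2.9586, t(Under Repair) = 2.4852.
Expected hours from Degraded to Running: 2.9586.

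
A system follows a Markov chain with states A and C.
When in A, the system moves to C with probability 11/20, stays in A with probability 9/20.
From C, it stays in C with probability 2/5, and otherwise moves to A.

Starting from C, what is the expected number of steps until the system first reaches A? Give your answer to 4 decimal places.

Let t(s) be the expected number of steps to first reach A from state s, with t(A) = 0. Conditioning on the first step:
t(C) = 1 + 0.4·t(C)
Solving: t(C) = 1.6667.
Expected steps from C to A: 1.6667.

1.6667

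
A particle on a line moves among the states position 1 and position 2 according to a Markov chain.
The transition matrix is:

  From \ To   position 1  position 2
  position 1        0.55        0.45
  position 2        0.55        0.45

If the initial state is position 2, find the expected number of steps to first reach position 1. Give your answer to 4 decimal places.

1.8182

Let t(s) be the expected number of steps to first reach position 1 from state s, with t(position 1) = 0. Conditioning on the first step:
t(position 2) = 1 + 0.45·t(position 2)
Solving: t(position 2) = 1.8182.
Expected steps from position 2 to position 1: 1.8182.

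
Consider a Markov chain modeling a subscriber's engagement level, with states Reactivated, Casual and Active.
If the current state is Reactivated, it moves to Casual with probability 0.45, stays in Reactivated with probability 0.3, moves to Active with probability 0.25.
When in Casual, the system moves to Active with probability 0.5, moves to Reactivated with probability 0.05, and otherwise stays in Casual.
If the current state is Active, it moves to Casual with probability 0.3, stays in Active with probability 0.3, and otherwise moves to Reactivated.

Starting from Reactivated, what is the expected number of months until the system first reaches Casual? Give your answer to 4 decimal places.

Let t(s) be the expected number of months to first reach Casual from state s, with t(Casual) = 0. Conditioning on the first month:
t(Reactivated) = 1 + 0.3·t(Reactivated) + 0.25·t(Active)
t(Active) = 1 + 0.4·t(Reactivated) + 0.3·t(Active)
Solving: t(Reactivated) = 2.4359, t(Active) = 2.8205.
Expected months from Reactivated to Casual: 2.4359.

2.4359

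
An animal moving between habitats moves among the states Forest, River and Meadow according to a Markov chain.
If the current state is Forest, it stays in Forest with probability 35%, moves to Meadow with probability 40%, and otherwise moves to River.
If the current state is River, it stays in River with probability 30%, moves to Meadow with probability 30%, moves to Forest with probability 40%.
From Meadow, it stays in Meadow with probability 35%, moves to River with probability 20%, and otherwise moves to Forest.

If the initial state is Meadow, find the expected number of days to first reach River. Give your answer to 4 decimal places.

4.5361

Let t(s) be the expected number of days to first reach River from state s, with t(River) = 0. Conditioning on the first day:
t(Forest) = 1 + 0.35·t(Forest) + 0.4·t(Meadow)
t(Meadow) = 1 + 0.45·t(Forest) + 0.35·t(Meadow)
Solving: t(Forest) = 4.3299, t(Meadow) = 4.5361.
Expected days from Meadow to River: 4.5361.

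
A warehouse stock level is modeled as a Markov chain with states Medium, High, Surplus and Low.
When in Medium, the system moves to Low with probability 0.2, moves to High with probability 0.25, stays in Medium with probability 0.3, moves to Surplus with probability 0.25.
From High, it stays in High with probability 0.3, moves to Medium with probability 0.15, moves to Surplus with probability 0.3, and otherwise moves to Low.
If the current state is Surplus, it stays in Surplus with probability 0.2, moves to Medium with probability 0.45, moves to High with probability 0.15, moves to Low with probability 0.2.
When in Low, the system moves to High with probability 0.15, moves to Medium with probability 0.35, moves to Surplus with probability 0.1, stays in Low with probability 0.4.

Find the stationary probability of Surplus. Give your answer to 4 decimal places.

Let the stationary distribution be π with π = πP and π_1 + π_2 + π_3 + π_4 = 1.
π_1 = 0.3·π_1 + 0.15·π_2 + 0.45·π_3 + 0.35·π_4
π_2 = 0.25·π_1 + 0.3·π_2 + 0.15·π_3 + 0.15·π_4
π_3 = 0.25·π_1 + 0.3·π_2 + 0.2·π_3 + 0.1·π_4
Solving with the normalization constraint gives π = (0.3128, 0.2133, 0.2106, 0.2633).
So the stationary probability of Surplus is 0.2106.

0.2106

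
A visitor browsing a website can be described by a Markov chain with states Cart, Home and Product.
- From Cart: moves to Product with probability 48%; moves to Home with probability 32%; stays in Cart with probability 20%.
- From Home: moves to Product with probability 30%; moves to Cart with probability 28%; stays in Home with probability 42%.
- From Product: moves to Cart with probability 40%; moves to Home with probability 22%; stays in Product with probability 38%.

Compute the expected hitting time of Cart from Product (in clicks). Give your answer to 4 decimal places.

2.7248

Let t(s) be the expected number of clicks to first reach Cart from state s, with t(Cart) = 0. Conditioning on the first click:
t(Home) = 1 + 0.42·t(Home) + 0.3·t(Product)
t(Product) = 1 + 0.22·t(Home) + 0.38·t(Product)
Solving: t(Home) = 3.1335, t(Product) = 2.7248.
Expected clicks from Product to Cart: 2.7248.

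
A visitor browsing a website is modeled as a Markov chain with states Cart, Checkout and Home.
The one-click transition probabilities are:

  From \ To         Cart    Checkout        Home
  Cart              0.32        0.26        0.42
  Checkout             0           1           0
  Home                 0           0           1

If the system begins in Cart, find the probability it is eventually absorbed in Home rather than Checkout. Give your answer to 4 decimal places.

Let h(s) be the probability of absorption at Home starting from transient state s. Then h(Home) = 1 and h(Checkout) = 0. By first-step analysis:
h(Cart) = 0.32·h(Cart) + 0.26·0 + 0.42·1
Solving: h(Cart) = 0.6176.
Starting from Cart, the probability is 0.6176.

0.6176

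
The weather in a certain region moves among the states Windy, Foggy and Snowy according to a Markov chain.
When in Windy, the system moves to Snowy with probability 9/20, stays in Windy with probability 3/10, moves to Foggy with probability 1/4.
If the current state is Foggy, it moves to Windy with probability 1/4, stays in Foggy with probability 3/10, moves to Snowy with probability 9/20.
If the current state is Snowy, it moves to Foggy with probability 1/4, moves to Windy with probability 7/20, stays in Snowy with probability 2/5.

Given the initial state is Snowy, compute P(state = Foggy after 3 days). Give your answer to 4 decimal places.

0.2631

Propagate the distribution vector 3 days from Snowy.
After 0 days: (0.0000, 0.0000, 1.0000)
After 1 day: (0.3500, 0.2500, 0.4000)
After 2 days: (0.3075, 0.2625, 0.4300)
After 3 days: (0.3084, 0.2631, 0.4285)
P(in Foggy after 3 days) = 0.2631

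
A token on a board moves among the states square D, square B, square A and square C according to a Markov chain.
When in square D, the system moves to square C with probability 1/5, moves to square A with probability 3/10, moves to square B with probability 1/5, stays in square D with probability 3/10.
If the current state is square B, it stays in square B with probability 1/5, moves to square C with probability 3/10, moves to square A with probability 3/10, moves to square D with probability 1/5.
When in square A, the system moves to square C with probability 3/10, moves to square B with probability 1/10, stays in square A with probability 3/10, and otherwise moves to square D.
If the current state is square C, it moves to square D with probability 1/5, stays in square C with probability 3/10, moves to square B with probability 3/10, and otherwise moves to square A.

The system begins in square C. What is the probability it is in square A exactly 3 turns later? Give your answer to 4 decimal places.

0.2720

Propagate the distribution vector 3 turns from square C.
After 0 turns: (0.0000, 0.0000, 0.0000, 1.0000)
After 1 turn: (0.2000, 0.3000, 0.2000, 0.3000)
After 2 turns: (0.2400, 0.2100, 0.2700, 0.2800)
After 3 turns: (0.2510, 0.2010, 0.2720, 0.2760)
P(in square A after 3 turns) = 0.2720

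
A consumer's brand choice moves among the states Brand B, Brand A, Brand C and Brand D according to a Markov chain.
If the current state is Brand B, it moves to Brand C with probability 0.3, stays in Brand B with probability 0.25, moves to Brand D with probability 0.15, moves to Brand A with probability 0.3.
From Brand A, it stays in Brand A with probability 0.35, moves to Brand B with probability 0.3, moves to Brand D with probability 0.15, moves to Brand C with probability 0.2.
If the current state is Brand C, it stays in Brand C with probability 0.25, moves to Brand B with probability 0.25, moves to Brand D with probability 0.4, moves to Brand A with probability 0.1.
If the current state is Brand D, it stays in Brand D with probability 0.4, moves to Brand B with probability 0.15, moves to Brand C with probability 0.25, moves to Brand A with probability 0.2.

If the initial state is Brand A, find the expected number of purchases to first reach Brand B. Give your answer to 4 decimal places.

4.0404

Let t(s) be the expected number of purchases to first reach Brand B from state s, with t(Brand B) = 0. Conditioning on the first purchase:
t(Brand A) = 1 + 0.35·t(Brand A) + 0.2·t(Brand C) + 0.15·t(Brand D)
t(Brand C) = 1 + 0.1·t(Brand A) + 0.25·t(Brand C) + 0.4·t(Brand D)
t(Brand D) = 1 + 0.2·t(Brand A) + 0.25·t(Brand C) + 0.4·t(Brand D)
Solving: t(Brand A) = 4.0404, t(Brand C) = 4.4733, t(Brand D) = 4.8773.
Expected purchases from Brand A to Brand B: 4.0404.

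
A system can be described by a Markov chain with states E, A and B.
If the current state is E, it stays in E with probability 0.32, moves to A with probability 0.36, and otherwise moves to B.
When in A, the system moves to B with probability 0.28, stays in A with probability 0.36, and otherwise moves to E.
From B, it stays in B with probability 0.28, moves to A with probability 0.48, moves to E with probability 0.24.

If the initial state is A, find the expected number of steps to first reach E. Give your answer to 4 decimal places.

Let t(s) be the expected number of steps to first reach E from state s, with t(E) = 0. Conditioning on the first step:
t(A) = 1 + 0.36·t(A) + 0.28·t(B)
t(B) = 1 + 0.48·t(A) + 0.28·t(B)
Solving: t(A) = 3.0637, t(B) = 3.4314.
Expected steps from A to E: 3.0637.

3.0637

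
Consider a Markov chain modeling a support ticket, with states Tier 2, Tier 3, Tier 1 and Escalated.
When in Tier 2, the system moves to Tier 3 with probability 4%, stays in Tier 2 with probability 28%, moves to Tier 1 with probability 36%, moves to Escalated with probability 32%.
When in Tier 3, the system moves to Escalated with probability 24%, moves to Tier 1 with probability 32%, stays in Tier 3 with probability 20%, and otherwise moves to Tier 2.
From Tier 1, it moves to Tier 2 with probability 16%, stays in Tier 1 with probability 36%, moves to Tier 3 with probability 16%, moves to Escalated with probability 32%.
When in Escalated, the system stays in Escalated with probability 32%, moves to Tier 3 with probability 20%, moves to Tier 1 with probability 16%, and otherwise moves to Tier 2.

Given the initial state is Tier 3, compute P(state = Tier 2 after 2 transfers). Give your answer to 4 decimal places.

Propagate the distribution vector 2 transfers from Tier 3.
After 0 transfers: (0.0000, 1.0000, 0.0000, 0.0000)
After 1 transfer: (0.2400, 0.2000, 0.3200, 0.2400)
After 2 transfers: (0.2432, 0.1488, 0.3040, 0.3040)
P(in Tier 2 after 2 transfers) = 0.2432

0.2432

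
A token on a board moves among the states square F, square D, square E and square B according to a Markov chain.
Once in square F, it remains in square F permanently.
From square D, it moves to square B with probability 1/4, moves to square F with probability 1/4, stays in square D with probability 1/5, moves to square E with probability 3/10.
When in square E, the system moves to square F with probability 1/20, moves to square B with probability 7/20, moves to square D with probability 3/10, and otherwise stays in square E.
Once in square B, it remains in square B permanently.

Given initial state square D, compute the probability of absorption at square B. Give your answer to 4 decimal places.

0.5957

Let h(s) be the probability of absorption at square B starting from transient state s. Then h(square B) = 1 and h(square F) = 0. By first-step analysis:
h(square D) = 0.25·0 + 0.2·h(square D) + 0.3·h(square E) + 0.25·1
h(square E) = 0.05·0 + 0.3·h(square D) + 0.3·h(square E) + 0.35·1
Solving: h(square D) = 0.5957, h(square E) = 0.7553.
Starting from square D, the probability is 0.5957.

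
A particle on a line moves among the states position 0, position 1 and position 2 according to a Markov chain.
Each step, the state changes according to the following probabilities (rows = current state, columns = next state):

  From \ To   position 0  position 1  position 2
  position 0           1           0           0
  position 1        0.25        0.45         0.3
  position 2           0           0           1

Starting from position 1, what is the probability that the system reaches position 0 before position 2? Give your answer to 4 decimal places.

0.4545

Let h(s) be the probability of absorption at position 0 starting from transient state s. Then h(position 0) = 1 and h(position 2) = 0. By first-step analysis:
h(position 1) = 0.25·1 + 0.45·h(position 1) + 0.3·0
Solving: h(position 1) = 0.4545.
Starting from position 1, the probability is 0.4545.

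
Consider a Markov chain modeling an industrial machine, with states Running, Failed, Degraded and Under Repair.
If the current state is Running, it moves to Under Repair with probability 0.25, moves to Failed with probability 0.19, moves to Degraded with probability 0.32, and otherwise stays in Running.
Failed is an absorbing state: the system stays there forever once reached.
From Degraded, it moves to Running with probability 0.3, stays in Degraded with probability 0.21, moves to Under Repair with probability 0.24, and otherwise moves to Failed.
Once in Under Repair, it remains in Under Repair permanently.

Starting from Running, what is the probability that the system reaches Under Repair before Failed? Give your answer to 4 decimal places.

Let h(s) be the probability of absorption at Under Repair starting from transient state s. Then h(Under Repair) = 1 and h(Failed) = 0. By first-step analysis:
h(Running) = 0.24·h(Running) + 0.19·0 + 0.32·h(Degraded) + 0.25·1
h(Degraded) = 0.3·h(Running) + 0.25·0 + 0.21·h(Degraded) + 0.24·1
Solving: h(Running) = 0.5438, h(Degraded) = 0.5103.
Starting from Running, the probability is 0.5438.

0.5438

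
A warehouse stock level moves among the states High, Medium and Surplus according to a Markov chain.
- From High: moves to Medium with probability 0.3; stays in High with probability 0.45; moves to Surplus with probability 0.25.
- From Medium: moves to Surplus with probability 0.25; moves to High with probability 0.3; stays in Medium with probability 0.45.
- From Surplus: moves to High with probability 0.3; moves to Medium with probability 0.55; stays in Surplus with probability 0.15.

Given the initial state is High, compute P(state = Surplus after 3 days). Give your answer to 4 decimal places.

0.2275

Propagate the distribution vector 3 days from High.
After 0 days: (1.0000, 0.0000, 0.0000)
After 1 day: (0.4500, 0.3000, 0.2500)
After 2 days: (0.3675, 0.4075, 0.2250)
After 3 days: (0.3551, 0.4174, 0.2275)
P(in Surplus after 3 days) = 0.2275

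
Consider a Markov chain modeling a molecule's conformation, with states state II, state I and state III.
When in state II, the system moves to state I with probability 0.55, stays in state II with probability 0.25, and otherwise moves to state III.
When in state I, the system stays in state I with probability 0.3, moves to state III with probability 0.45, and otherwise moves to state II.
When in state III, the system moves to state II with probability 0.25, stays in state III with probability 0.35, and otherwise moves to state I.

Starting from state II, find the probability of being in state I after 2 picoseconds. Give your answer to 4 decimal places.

Sum over the intermediate state after 1 picosecond:
P = P(state II→state II)·P(state II→state I) + P(state II→state I)·P(state I→state I) + P(state II→state III)·P(state III→state I)
  = 0.25×0.55 + 0.55×0.3 + 0.2×0.4
  = 0.1375 + 0.1650 + 0.0800 = 0.3825

0.3825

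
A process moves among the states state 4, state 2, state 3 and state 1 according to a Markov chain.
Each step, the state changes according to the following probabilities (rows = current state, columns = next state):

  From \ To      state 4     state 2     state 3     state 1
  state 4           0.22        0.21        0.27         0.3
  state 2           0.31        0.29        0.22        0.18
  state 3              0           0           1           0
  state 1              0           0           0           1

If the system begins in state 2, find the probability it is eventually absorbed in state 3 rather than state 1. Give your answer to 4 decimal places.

0.5224

Let h(s) be the probability of absorption at state 3 starting from transient state s. Then h(state 3) = 1 and h(state 1) = 0. By first-step analysis:
h(state 4) = 0.22·h(state 4) + 0.21·h(state 2) + 0.27·1 + 0.3·0
h(state 2) = 0.31·h(state 4) + 0.29·h(state 2) + 0.22·1 + 0.18·0
Solving: h(state 4) = 0.4868, h(state 2) = 0.5224.
Starting from state 2, the probability is 0.5224.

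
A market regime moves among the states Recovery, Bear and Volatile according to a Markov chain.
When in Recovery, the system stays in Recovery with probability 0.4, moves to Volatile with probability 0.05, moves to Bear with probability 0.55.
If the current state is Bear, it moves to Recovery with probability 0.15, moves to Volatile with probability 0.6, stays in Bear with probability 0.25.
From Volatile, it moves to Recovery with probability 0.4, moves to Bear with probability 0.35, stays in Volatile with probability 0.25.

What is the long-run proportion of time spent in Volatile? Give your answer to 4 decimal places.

Let the stationary distribution be π with π = πP and π_1 + π_2 + π_3 = 1.
π_1 = 0.4·π_1 + 0.15·π_2 + 0.4·π_3
π_2 = 0.55·π_1 + 0.25·π_2 + 0.35·π_3
Solving with the normalization constraint gives π = (0.3065, 0.3739, 0.3196).
So the stationary probability of Volatile is 0.3196.

0.3196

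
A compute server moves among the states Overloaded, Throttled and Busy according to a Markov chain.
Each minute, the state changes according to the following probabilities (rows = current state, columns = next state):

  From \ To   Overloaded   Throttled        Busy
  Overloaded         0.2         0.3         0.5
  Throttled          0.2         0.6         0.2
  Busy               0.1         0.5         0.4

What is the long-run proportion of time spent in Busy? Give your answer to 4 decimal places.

Let the stationary distribution be π with π = πP and π_1 + π_2 + π_3 = 1.
π_1 = 0.2·π_1 + 0.2·π_2 + 0.1·π_3
π_2 = 0.3·π_1 + 0.6·π_2 + 0.5·π_3
Solving with the normalization constraint gives π = (0.1687, 0.5181, 0.3133).
So the stationary probability of Busy is 0.3133.

0.3133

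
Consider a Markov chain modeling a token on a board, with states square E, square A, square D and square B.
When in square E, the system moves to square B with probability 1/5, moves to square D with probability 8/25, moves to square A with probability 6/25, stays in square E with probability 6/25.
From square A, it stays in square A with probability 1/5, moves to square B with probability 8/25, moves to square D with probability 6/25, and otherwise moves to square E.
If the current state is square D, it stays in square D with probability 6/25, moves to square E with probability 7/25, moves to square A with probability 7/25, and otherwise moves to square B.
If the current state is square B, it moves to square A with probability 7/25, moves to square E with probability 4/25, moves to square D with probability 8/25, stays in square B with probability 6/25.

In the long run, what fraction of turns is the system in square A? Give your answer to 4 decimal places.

0.2507

Let the stationary distribution be π with π = πP and π_1 + π_2 + π_3 + π_4 = 1.
π_1 = 0.24·π_1 + 0.24·π_2 + 0.28·π_3 + 0.16·π_4
π_2 = 0.24·π_1 + 0.2·π_2 + 0.28·π_3 + 0.28·π_4
π_3 = 0.32·π_1 + 0.24·π_2 + 0.24·π_3 + 0.32·π_4
Solving with the normalization constraint gives π = (0.2319, 0.2507, 0.2777, 0.2397).
So the stationary probability of square A is 0.2507.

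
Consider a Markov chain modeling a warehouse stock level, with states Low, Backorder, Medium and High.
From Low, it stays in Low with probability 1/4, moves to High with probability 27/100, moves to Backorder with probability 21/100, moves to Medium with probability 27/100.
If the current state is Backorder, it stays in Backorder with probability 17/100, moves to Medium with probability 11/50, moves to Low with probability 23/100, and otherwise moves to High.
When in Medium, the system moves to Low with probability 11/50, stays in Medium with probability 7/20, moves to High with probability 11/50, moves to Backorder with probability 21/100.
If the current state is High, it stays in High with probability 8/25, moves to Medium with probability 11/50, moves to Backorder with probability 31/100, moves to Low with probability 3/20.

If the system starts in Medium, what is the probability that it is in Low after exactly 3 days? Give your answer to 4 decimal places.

Propagate the distribution vector 3 days from Medium.
After 0 days: (0.0000, 0.0000, 1.0000, 0.0000)
After 1 day: (0.2200, 0.2100, 0.3500, 0.2200)
After 2 days: (0.2133, 0.2236, 0.2765, 0.2866)
After 3 days: (0.2086, 0.2297, 0.2666, 0.2951)
P(in Low after 3 days) = 0.2086

0.2086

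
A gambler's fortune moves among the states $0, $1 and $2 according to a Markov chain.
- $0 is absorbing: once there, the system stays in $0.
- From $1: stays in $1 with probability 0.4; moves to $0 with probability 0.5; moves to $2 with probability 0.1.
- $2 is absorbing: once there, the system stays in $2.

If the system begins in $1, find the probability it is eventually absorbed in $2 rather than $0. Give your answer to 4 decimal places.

0.1667

Let h(s) be the probability of absorption at $2 starting from transient state s. Then h($2) = 1 and h($0) = 0. By first-step analysis:
h($1) = 0.5·0 + 0.4·h($1) + 0.1·1
Solving: h($1) = 0.1667.
Starting from $1, the probability is 0.1667.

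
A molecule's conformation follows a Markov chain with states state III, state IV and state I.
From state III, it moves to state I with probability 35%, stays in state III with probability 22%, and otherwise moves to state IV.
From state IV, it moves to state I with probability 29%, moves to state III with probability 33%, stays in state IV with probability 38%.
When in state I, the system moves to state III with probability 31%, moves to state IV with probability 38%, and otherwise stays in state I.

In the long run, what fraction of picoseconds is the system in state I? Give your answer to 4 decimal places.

Let the stationary distribution be π with π = πP and π_1 + π_2 + π_3 = 1.
π_1 = 0.22·π_1 + 0.33·π_2 + 0.31·π_3
π_2 = 0.43·π_1 + 0.38·π_2 + 0.38·π_3
Solving with the normalization constraint gives π = (0.2916, 0.3946, 0.3138).
So the stationary probability of state I is 0.3138.

0.3138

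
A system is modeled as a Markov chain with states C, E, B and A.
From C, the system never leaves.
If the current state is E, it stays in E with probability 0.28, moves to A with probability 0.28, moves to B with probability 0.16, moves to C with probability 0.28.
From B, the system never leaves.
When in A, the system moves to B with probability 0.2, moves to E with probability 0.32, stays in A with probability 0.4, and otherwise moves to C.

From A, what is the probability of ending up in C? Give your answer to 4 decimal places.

0.4299

Let h(s) be the probability of absorption at C starting from transient state s. Then h(C) = 1 and h(B) = 0. By first-step analysis:
h(E) = 0.28·1 + 0.28·h(E) + 0.16·0 + 0.28·h(A)
h(A) = 0.08·1 + 0.32·h(E) + 0.2·0 + 0.4·h(A)
Solving: h(E) = 0.5561, h(A) = 0.4299.
Starting from A, the probability is 0.4299.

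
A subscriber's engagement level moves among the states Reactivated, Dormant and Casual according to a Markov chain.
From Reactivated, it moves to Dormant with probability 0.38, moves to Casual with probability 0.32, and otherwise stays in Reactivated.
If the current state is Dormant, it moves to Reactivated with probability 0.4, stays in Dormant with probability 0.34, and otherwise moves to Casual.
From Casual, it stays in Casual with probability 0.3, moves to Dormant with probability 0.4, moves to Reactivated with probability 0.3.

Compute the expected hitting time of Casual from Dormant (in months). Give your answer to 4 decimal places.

3.5484

Let t(s) be the expected number of months to first reach Casual from state s, with t(Casual) = 0. Conditioning on the first month:
t(Reactivated) = 1 + 0.3·t(Reactivated) + 0.38·t(Dormant)
t(Dormant) = 1 + 0.4·t(Reactivated) + 0.34·t(Dormant)
Solving: t(Reactivated) = 3.3548, t(Dormant) = 3.5484.
Expected months from Dormant to Casual: 3.5484.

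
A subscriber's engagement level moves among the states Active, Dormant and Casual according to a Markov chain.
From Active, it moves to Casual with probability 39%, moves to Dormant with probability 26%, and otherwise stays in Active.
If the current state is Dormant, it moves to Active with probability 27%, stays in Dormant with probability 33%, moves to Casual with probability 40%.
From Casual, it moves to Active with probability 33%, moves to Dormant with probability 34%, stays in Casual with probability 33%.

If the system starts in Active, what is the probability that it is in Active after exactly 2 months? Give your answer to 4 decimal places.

0.3214

Sum over the intermediate state after 1 month:
P = P(Active→Active)·P(Active→Active) + P(Active→Dormant)·P(Dormant→Active) + P(Active→Casual)·P(Casual→Active)
  = 0.35×0.35 + 0.26×0.27 + 0.39×0.33
  = 0.1225 + 0.0702 + 0.1287 = 0.3214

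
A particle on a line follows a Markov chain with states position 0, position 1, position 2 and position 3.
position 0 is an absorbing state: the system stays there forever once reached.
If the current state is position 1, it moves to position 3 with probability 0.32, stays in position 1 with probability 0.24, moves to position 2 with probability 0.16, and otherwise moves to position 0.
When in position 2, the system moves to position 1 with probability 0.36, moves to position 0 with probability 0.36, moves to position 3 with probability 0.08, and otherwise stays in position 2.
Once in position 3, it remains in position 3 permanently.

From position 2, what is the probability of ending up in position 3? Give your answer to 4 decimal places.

0.3198

Let h(s) be the probability of absorption at position 3 starting from transient state s. Then h(position 3) = 1 and h(position 0) = 0. By first-step analysis:
h(position 1) = 0.28·0 + 0.24·h(position 1) + 0.16·h(position 2) + 0.32·1
h(position 2) = 0.36·0 + 0.36·h(position 1) + 0.2·h(position 2) + 0.08·1
Solving: h(position 1) = 0.4884, h(position 2) = 0.3198.
Starting from position 2, the probability is 0.3198.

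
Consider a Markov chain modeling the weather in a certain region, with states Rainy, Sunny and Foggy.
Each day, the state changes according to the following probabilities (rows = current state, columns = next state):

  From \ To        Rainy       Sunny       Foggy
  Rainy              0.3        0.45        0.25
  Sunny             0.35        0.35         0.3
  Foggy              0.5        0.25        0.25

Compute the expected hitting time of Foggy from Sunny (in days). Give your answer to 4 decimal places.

Let t(s) be the expected number of days to first reach Foggy from state s, with t(Foggy) = 0. Conditioning on the first day:
t(Rainy) = 1 + 0.3·t(Rainy) + 0.45·t(Sunny)
t(Sunny) = 1 + 0.35·t(Rainy) + 0.35·t(Sunny)
Solving: t(Rainy) = 3.6975, t(Sunny) = 3.5294.
Expected days from Sunny to Foggy: 3.5294.

3.5294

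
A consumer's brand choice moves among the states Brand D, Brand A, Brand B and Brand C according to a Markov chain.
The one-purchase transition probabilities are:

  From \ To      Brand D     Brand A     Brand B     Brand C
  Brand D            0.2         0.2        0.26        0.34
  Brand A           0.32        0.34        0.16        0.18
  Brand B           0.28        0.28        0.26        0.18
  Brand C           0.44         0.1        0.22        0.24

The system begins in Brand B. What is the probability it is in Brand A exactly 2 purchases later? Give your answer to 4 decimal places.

Propagate the distribution vector 2 purchases from Brand B.
After 0 purchases: (0.0000, 0.0000, 1.0000, 0.0000)
After 1 purchase: (0.2800, 0.2800, 0.2600, 0.1800)
After 2 purchases: (0.2976, 0.2420, 0.2248, 0.2356)
P(in Brand A after 2 purchases) = 0.2420

0.2420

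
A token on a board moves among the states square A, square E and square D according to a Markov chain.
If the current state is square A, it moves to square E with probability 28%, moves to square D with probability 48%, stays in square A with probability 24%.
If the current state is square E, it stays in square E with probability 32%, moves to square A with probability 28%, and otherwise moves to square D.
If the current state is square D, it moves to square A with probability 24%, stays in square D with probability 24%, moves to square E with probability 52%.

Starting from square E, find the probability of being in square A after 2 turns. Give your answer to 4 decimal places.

0.2528

Sum over the intermediate state after 1 turn:
P = P(square E→square A)·P(square A→square A) + P(square E→square E)·P(square E→square A) + P(square E→square D)·P(square D→square A)
  = 0.28×0.24 + 0.32×0.28 + 0.4×0.24
  = 0.0672 + 0.0896 + 0.0960 = 0.2528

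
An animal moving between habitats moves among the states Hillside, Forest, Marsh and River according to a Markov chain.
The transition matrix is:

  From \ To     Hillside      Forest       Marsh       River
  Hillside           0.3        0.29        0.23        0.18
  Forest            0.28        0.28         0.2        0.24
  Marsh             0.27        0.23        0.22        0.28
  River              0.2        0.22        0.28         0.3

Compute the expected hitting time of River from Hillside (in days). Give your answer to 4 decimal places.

Let t(s) be the expected number of days to first reach River from state s, with t(River) = 0. Conditioning on the first day:
t(Hillside) = 1 + 0.3·t(Hillside) + 0.29·t(Forest) + 0.23·t(Marsh)
t(Forest) = 1 + 0.28·t(Hillside) + 0.28·t(Forest) + 0.2·t(Marsh)
t(Marsh) = 1 + 0.27·t(Hillside) + 0.23·t(Forest) + 0.22·t(Marsh)
Solving: t(Hillside) = 4.5787, t(Forest) = 4.3197, t(Marsh) = 4.1407.
Expected days from Hillside to River: 4.5787.

4.5787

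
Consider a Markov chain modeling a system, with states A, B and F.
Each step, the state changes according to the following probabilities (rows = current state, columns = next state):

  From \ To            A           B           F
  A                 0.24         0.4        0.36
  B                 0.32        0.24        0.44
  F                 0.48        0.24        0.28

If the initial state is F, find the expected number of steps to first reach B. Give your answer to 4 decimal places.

3.3120

Let t(s) be the expected number of steps to first reach B from state s, with t(B) = 0. Conditioning on the first step:
t(A) = 1 + 0.24·t(A) + 0.36·t(F)
t(F) = 1 + 0.48·t(A) + 0.28·t(F)
Solving: t(A) = 2.8846, t(F) = 3.3120.
Expected steps from F to B: 3.3120.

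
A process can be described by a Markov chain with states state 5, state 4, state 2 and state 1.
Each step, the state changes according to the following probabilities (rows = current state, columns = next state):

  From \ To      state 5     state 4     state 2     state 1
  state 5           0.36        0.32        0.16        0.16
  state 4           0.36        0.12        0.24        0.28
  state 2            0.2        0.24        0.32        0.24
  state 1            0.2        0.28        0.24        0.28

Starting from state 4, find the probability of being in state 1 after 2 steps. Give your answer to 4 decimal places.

0.2272

Propagate the distribution vector 2 steps from state 4.
After 0 steps: (0.0000, 1.0000, 0.0000, 0.0000)
After 1 step: (0.3600, 0.1200, 0.2400, 0.2800)
After 2 steps: (0.2768, 0.2656, 0.2304, 0.2272)
P(in state 1 after 2 steps) = 0.2272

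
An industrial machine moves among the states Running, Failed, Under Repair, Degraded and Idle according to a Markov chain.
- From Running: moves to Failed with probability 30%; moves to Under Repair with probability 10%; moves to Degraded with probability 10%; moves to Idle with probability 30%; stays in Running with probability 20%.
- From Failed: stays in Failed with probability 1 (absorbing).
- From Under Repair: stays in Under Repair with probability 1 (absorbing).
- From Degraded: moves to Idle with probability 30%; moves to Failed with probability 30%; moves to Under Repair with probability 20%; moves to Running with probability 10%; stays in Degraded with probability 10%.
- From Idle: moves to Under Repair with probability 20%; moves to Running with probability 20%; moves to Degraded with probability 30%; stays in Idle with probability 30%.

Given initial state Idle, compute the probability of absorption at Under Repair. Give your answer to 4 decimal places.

0.6039

Let h(s) be the probability of absorption at Under Repair starting from transient state s. Then h(Under Repair) = 1 and h(Failed) = 0. By first-step analysis:
h(Running) = 0.2·h(Running) + 0.3·0 + 0.1·1 + 0.1·h(Degraded) + 0.3·h(Idle)
h(Degraded) = 0.1·h(Running) + 0.3·0 + 0.2·1 + 0.1·h(Degraded) + 0.3·h(Idle)
h(Idle) = 0.2·h(Running) + 0.2·1 + 0.3·h(Degraded) + 0.3·h(Idle)
Solving: h(Running) = 0.4101, h(Degraded) = 0.4691, h(Idle) = 0.6039.
Starting from Idle, the probability is 0.6039.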